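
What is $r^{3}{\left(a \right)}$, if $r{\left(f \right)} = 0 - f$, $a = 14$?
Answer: $-2744$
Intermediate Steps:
$r{\left(f \right)} = - f$
$r^{3}{\left(a \right)} = \left(\left(-1\right) 14\right)^{3} = \left(-14\right)^{3} = -2744$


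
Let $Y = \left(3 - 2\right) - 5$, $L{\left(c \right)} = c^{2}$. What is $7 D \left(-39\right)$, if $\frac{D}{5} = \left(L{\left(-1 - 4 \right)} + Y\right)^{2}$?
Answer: $-601965$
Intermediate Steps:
$Y = -4$ ($Y = 1 - 5 = -4$)
$D = 2205$ ($D = 5 \left(\left(-1 - 4\right)^{2} - 4\right)^{2} = 5 \left(\left(-5\right)^{2} - 4\right)^{2} = 5 \left(25 - 4\right)^{2} = 5 \cdot 21^{2} = 5 \cdot 441 = 2205$)
$7 D \left(-39\right) = 7 \cdot 2205 \left(-39\right) = 15435 \left(-39\right) = -601965$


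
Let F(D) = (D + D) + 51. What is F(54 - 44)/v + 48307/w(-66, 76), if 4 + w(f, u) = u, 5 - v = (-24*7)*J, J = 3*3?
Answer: 73286831/109224 ≈ 670.98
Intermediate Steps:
J = 9
v = 1517 (v = 5 - (-24*7)*9 = 5 - (-168)*9 = 5 - 1*(-1512) = 5 + 1512 = 1517)
w(f, u) = -4 + u
F(D) = 51 + 2*D (F(D) = 2*D + 51 = 51 + 2*D)
F(54 - 44)/v + 48307/w(-66, 76) = (51 + 2*(54 - 44))/1517 + 48307/(-4 + 76) = (51 + 2*10)*(1/1517) + 48307/72 = (51 + 20)*(1/1517) + 48307*(1/72) = 71*(1/1517) + 48307/72 = 71/1517 + 48307/72 = 73286831/109224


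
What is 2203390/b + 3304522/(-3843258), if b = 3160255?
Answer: -28213370407/173509647297 ≈ -0.16260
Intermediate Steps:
2203390/b + 3304522/(-3843258) = 2203390/3160255 + 3304522/(-3843258) = 2203390*(1/3160255) + 3304522*(-1/3843258) = 62954/90293 - 1652261/1921629 = -28213370407/173509647297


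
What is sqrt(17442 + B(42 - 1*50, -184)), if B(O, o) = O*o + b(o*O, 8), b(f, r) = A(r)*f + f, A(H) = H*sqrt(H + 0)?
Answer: sqrt(20386 + 23552*sqrt(2)) ≈ 231.72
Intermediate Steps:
A(H) = H**(3/2) (A(H) = H*sqrt(H) = H**(3/2))
b(f, r) = f + f*r**(3/2) (b(f, r) = r**(3/2)*f + f = f*r**(3/2) + f = f + f*r**(3/2))
B(O, o) = O*o + O*o*(1 + 16*sqrt(2)) (B(O, o) = O*o + (o*O)*(1 + 8**(3/2)) = O*o + (O*o)*(1 + 16*sqrt(2)) = O*o + O*o*(1 + 16*sqrt(2)))
sqrt(17442 + B(42 - 1*50, -184)) = sqrt(17442 + 2*(42 - 1*50)*(-184)*(1 + 8*sqrt(2))) = sqrt(17442 + 2*(42 - 50)*(-184)*(1 + 8*sqrt(2))) = sqrt(17442 + 2*(-8)*(-184)*(1 + 8*sqrt(2))) = sqrt(17442 + (2944 + 23552*sqrt(2))) = sqrt(20386 + 23552*sqrt(2))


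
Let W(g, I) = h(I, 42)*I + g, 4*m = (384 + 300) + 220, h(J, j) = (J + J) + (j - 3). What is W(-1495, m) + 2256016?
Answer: 2365487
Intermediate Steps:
h(J, j) = -3 + j + 2*J (h(J, j) = 2*J + (-3 + j) = -3 + j + 2*J)
m = 226 (m = ((384 + 300) + 220)/4 = (684 + 220)/4 = (¼)*904 = 226)
W(g, I) = g + I*(39 + 2*I) (W(g, I) = (-3 + 42 + 2*I)*I + g = (39 + 2*I)*I + g = I*(39 + 2*I) + g = g + I*(39 + 2*I))
W(-1495, m) + 2256016 = (-1495 + 226*(39 + 2*226)) + 2256016 = (-1495 + 226*(39 + 452)) + 2256016 = (-1495 + 226*491) + 2256016 = (-1495 + 110966) + 2256016 = 109471 + 2256016 = 2365487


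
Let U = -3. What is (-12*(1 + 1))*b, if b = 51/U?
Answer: 408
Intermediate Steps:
b = -17 (b = 51/(-3) = 51*(-⅓) = -17)
(-12*(1 + 1))*b = -12*(1 + 1)*(-17) = -24*(-17) = 408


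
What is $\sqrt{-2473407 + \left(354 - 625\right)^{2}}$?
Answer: $i \sqrt{2399966} \approx 1549.2 i$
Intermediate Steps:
$\sqrt{-2473407 + \left(354 - 625\right)^{2}} = \sqrt{-2473407 + \left(-271\right)^{2}} = \sqrt{-2473407 + 73441} = \sqrt{-2399966} = i \sqrt{2399966}$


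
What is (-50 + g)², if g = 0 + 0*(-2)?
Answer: 2500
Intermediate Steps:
g = 0 (g = 0 + 0 = 0)
(-50 + g)² = (-50 + 0)² = (-50)² = 2500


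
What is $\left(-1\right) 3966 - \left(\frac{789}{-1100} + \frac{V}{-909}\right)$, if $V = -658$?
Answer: $- \frac{3965609999}{999900} \approx -3966.0$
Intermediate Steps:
$\left(-1\right) 3966 - \left(\frac{789}{-1100} + \frac{V}{-909}\right) = \left(-1\right) 3966 - \left(\frac{789}{-1100} - \frac{658}{-909}\right) = -3966 - \left(789 \left(- \frac{1}{1100}\right) - - \frac{658}{909}\right) = -3966 - \left(- \frac{789}{1100} + \frac{658}{909}\right) = -3966 - \frac{6599}{999900} = - \frac{3965609999}{999900}$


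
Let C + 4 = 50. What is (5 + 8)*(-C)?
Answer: -598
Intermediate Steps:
C = 46 (C = -4 + 50 = 46)
(5 + 8)*(-C) = (5 + 8)*(-1*46) = 13*(-46) = -598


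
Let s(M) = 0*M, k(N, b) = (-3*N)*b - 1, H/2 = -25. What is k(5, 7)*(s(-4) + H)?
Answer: 5300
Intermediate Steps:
H = -50 (H = 2*(-25) = -50)
k(N, b) = -1 - 3*N*b (k(N, b) = -3*N*b - 1 = -1 - 3*N*b)
s(M) = 0
k(5, 7)*(s(-4) + H) = (-1 - 3*5*7)*(0 - 50) = (-1 - 105)*(-50) = -106*(-50) = 5300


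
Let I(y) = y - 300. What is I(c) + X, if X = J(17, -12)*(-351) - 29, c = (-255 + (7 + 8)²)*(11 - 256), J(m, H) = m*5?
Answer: -22814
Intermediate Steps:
J(m, H) = 5*m
c = 7350 (c = (-255 + 15²)*(-245) = (-255 + 225)*(-245) = -30*(-245) = 7350)
I(y) = -300 + y
X = -29864 (X = (5*17)*(-351) - 29 = 85*(-351) - 29 = -29835 - 29 = -29864)
I(c) + X = (-300 + 7350) - 29864 = 7050 - 29864 = -22814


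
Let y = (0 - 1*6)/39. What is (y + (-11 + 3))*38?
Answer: -4028/13 ≈ -309.85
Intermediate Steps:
y = -2/13 (y = (0 - 6)*(1/39) = -6*1/39 = -2/13 ≈ -0.15385)
(y + (-11 + 3))*38 = (-2/13 + (-11 + 3))*38 = (-2/13 - 8)*38 = -106/13*38 = -4028/13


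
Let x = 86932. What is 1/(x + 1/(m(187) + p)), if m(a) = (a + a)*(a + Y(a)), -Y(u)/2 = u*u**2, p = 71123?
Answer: 4891182783/425200301691755 ≈ 1.1503e-5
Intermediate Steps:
Y(u) = -2*u**3 (Y(u) = -2*u*u**2 = -2*u**3)
m(a) = 2*a*(a - 2*a**3) (m(a) = (a + a)*(a - 2*a**3) = (2*a)*(a - 2*a**3) = 2*a*(a - 2*a**3))
1/(x + 1/(m(187) + p)) = 1/(86932 + 1/(187**2*(2 - 4*187**2) + 71123)) = 1/(86932 + 1/(34969*(2 - 4*34969) + 71123)) = 1/(86932 + 1/(34969*(2 - 139876) + 71123)) = 1/(86932 + 1/(34969*(-139874) + 71123)) = 1/(86932 + 1/(-4891253906 + 71123)) = 1/(86932 + 1/(-4891182783)) = 1/(86932 - 1/4891182783) = 1/(425200301691755/4891182783) = 4891182783/425200301691755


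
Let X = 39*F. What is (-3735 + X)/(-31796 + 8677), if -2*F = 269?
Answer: 17961/46238 ≈ 0.38845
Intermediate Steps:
F = -269/2 (F = -½*269 = -269/2 ≈ -134.50)
X = -10491/2 (X = 39*(-269/2) = -10491/2 ≈ -5245.5)
(-3735 + X)/(-31796 + 8677) = (-3735 - 10491/2)/(-31796 + 8677) = -17961/2/(-23119) = -17961/2*(-1/23119) = 17961/46238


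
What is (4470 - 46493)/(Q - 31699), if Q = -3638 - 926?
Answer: 42023/36263 ≈ 1.1588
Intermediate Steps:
Q = -4564
(4470 - 46493)/(Q - 31699) = (4470 - 46493)/(-4564 - 31699) = -42023/(-36263) = -42023*(-1/36263) = 42023/36263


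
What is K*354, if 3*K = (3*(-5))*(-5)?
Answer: 8850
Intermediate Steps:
K = 25 (K = ((3*(-5))*(-5))/3 = (-15*(-5))/3 = (⅓)*75 = 25)
K*354 = 25*354 = 8850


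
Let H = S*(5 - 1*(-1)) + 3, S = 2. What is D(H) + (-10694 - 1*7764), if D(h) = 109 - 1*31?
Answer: -18380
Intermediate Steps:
H = 15 (H = 2*(5 - 1*(-1)) + 3 = 2*(5 + 1) + 3 = 2*6 + 3 = 12 + 3 = 15)
D(h) = 78 (D(h) = 109 - 31 = 78)
D(H) + (-10694 - 1*7764) = 78 + (-10694 - 1*7764) = 78 + (-10694 - 7764) = 78 - 18458 = -18380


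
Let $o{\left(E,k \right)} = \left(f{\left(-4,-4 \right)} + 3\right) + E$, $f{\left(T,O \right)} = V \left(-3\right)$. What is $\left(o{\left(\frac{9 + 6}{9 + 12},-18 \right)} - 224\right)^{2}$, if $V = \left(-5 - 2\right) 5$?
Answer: $\frac{651249}{49} \approx 13291.0$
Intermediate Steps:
$V = -35$ ($V = \left(-7\right) 5 = -35$)
$f{\left(T,O \right)} = 105$ ($f{\left(T,O \right)} = \left(-35\right) \left(-3\right) = 105$)
$o{\left(E,k \right)} = 108 + E$ ($o{\left(E,k \right)} = \left(105 + 3\right) + E = 108 + E$)
$\left(o{\left(\frac{9 + 6}{9 + 12},-18 \right)} - 224\right)^{2} = \left(\left(108 + \frac{9 + 6}{9 + 12}\right) - 224\right)^{2} = \left(\left(108 + \frac{15}{21}\right) - 224\right)^{2} = \left(\left(108 + 15 \cdot \frac{1}{21}\right) - 224\right)^{2} = \left(\left(108 + \frac{5}{7}\right) - 224\right)^{2} = \left(\frac{761}{7} - 224\right)^{2} = \left(- \frac{807}{7}\right)^{2} = \frac{651249}{49}$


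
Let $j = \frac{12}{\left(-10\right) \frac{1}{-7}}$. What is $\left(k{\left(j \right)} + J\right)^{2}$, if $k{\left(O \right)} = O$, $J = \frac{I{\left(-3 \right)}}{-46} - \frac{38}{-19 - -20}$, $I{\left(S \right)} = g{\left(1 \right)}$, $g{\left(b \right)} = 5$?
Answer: $\frac{46689889}{52900} \approx 882.61$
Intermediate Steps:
$I{\left(S \right)} = 5$
$j = \frac{42}{5}$ ($j = \frac{12}{\left(-10\right) \left(- \frac{1}{7}\right)} = \frac{12}{\frac{10}{7}} = 12 \cdot \frac{7}{10} = \frac{42}{5} \approx 8.4$)
$J = - \frac{1753}{46}$ ($J = \frac{5}{-46} - \frac{38}{-19 - -20} = 5 \left(- \frac{1}{46}\right) - \frac{38}{-19 + 20} = - \frac{5}{46} - \frac{38}{1} = - \frac{5}{46} - 38 = - \frac{1753}{46} \approx -38.109$)
$\left(k{\left(j \right)} + J\right)^{2} = \left(\frac{42}{5} - \frac{1753}{46}\right)^{2} = \left(- \frac{6833}{230}\right)^{2} = \frac{46689889}{52900}$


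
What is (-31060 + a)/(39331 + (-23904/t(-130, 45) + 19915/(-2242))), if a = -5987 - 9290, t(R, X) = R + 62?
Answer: -1766088418/1512121371 ≈ -1.1680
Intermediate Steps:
t(R, X) = 62 + R
a = -15277
(-31060 + a)/(39331 + (-23904/t(-130, 45) + 19915/(-2242))) = (-31060 - 15277)/(39331 + (-23904/(62 - 130) + 19915/(-2242))) = -46337/(39331 + (-23904/(-68) + 19915*(-1/2242))) = -46337/(39331 + (-23904*(-1/68) - 19915/2242)) = -46337/(39331 + (5976/17 - 19915/2242)) = -46337/(39331 + 13059637/38114) = -46337/1512121371/38114 = -46337*38114/1512121371 = -1766088418/1512121371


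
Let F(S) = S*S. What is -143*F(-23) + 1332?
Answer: -74315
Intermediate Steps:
F(S) = S²
-143*F(-23) + 1332 = -143*(-23)² + 1332 = -143*529 + 1332 = -75647 + 1332 = -74315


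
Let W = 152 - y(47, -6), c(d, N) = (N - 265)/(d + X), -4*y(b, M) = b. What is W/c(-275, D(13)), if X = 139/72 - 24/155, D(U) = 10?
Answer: 399442973/2276640 ≈ 175.45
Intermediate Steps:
X = 19817/11160 (X = 139*(1/72) - 24*1/155 = 139/72 - 24/155 = 19817/11160 ≈ 1.7757)
y(b, M) = -b/4
c(d, N) = (-265 + N)/(19817/11160 + d) (c(d, N) = (N - 265)/(d + 19817/11160) = (-265 + N)/(19817/11160 + d))
W = 655/4 (W = 152 - (-1)*47/4 = 152 - 1*(-47/4) = 152 + 47/4 = 655/4 ≈ 163.75)
W/c(-275, D(13)) = 655/(4*((11160*(-265 + 10)/(19817 + 11160*(-275))))) = 655/(4*((11160*(-255)/(19817 - 3069000)))) = 655/(4*((11160*(-255)/(-3049183)))) = 655/(4*((11160*(-1/3049183)*(-255)))) = 655/(4*(2845800/3049183)) = (655/4)*(3049183/2845800) = 399442973/2276640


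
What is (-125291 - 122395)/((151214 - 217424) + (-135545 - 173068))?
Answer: 82562/124941 ≈ 0.66081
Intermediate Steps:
(-125291 - 122395)/((151214 - 217424) + (-135545 - 173068)) = -247686/(-66210 - 308613) = -247686/(-374823) = -247686*(-1/374823) = 82562/124941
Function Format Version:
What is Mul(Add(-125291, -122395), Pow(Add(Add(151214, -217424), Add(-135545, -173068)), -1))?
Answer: Rational(82562, 124941) ≈ 0.66081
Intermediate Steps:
Mul(Add(-125291, -122395), Pow(Add(Add(151214, -217424), Add(-135545, -173068)), -1)) = Mul(-247686, Pow(Add(-66210, -308613), -1)) = Mul(-247686, Pow(-374823, -1)) = Mul(-247686, Rational(-1, 374823)) = Rational(82562, 124941)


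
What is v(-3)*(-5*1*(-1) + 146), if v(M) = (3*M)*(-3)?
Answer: 4077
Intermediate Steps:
v(M) = -9*M
v(-3)*(-5*1*(-1) + 146) = (-9*(-3))*(-5*1*(-1) + 146) = 27*(-5*(-1) + 146) = 27*(5 + 146) = 27*151 = 4077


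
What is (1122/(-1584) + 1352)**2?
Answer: 1051769761/576 ≈ 1.8260e+6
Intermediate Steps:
(1122/(-1584) + 1352)**2 = (1122*(-1/1584) + 1352)**2 = (-17/24 + 1352)**2 = (32431/24)**2 = 1051769761/576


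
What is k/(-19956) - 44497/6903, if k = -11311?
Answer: -269967433/45918756 ≈ -5.8792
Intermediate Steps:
k/(-19956) - 44497/6903 = -11311/(-19956) - 44497/6903 = -11311*(-1/19956) - 44497*1/6903 = 11311/19956 - 44497/6903 = -269967433/45918756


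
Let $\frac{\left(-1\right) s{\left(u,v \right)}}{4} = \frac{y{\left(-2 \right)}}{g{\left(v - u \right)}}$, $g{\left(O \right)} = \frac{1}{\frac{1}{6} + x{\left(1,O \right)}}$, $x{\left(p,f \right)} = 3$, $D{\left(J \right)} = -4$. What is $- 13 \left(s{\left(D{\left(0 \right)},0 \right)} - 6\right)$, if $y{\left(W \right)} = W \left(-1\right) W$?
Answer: $- \frac{1742}{3} \approx -580.67$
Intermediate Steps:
$g{\left(O \right)} = \frac{6}{19}$ ($g{\left(O \right)} = \frac{1}{\frac{1}{6} + 3} = \frac{1}{\frac{19}{6}} = \frac{6}{19}$)
$y{\left(W \right)} = - W^{2}$ ($y{\left(W \right)} = - W W = - W^{2}$)
$s{\left(u,v \right)} = \frac{152}{3}$ ($s{\left(u,v \right)} = - 4 \frac{\left(-1\right) \left(-2\right)^{2}}{\frac{6}{19}} = - 4 \left(-1\right) 4 \cdot \frac{19}{6} = - 4 \left(\left(-4\right) \frac{19}{6}\right) = \left(-4\right) \left(- \frac{38}{3}\right) = \frac{152}{3}$)
$- 13 \left(s{\left(D{\left(0 \right)},0 \right)} - 6\right) = - 13 \left(\frac{152}{3} - 6\right) = \left(-13\right) \frac{134}{3} = - \frac{1742}{3}$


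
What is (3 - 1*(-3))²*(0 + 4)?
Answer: 144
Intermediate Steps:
(3 - 1*(-3))²*(0 + 4) = (3 + 3)²*4 = 6²*4 = 36*4 = 144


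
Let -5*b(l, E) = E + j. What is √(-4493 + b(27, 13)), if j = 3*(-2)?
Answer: 106*I*√10/5 ≈ 67.04*I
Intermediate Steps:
j = -6
b(l, E) = 6/5 - E/5 (b(l, E) = -(E - 6)/5 = -(-6 + E)/5 = 6/5 - E/5)
√(-4493 + b(27, 13)) = √(-4493 + (6/5 - ⅕*13)) = √(-4493 + (6/5 - 13/5)) = √(-4493 - 7/5) = √(-22472/5) = 106*I*√10/5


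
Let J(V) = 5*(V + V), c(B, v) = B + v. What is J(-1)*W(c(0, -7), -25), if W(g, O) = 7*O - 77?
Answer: 2520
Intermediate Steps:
J(V) = 10*V (J(V) = 5*(2*V) = 10*V)
W(g, O) = -77 + 7*O
J(-1)*W(c(0, -7), -25) = (10*(-1))*(-77 + 7*(-25)) = -10*(-77 - 175) = -10*(-252) = 2520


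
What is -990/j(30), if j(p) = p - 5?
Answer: -198/5 ≈ -39.600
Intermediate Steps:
j(p) = -5 + p
-990/j(30) = -990/(-5 + 30) = -990/25 = -990*1/25 = -198/5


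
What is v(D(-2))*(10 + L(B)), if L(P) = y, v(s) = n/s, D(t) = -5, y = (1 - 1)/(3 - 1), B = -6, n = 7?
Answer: -14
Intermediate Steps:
y = 0 (y = 0/2 = 0*(1/2) = 0)
v(s) = 7/s
L(P) = 0
v(D(-2))*(10 + L(B)) = (7/(-5))*(10 + 0) = (7*(-1/5))*10 = -7/5*10 = -14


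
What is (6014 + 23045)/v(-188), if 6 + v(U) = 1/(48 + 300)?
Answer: -10112532/2087 ≈ -4845.5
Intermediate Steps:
v(U) = -2087/348 (v(U) = -6 + 1/(48 + 300) = -6 + 1/348 = -2087/348)
(6014 + 23045)/v(-188) = (6014 + 23045)/(-2087/348) = 29059*(-348/2087) = -10112532/2087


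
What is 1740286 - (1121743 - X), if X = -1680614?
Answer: -1062071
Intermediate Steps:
1740286 - (1121743 - X) = 1740286 - (1121743 - 1*(-1680614)) = 1740286 - (1121743 + 1680614) = 1740286 - 1*2802357 = 1740286 - 2802357 = -1062071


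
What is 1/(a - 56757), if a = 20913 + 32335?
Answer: -1/3509 ≈ -0.00028498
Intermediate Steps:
a = 53248
1/(a - 56757) = 1/(53248 - 56757) = 1/(-3509) = -1/3509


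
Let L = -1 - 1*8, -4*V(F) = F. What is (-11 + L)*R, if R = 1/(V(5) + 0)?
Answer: 16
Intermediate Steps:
V(F) = -F/4
L = -9 (L = -1 - 8 = -9)
R = -⅘ (R = 1/(-¼*5 + 0) = 1/(-5/4 + 0) = 1/(-5/4) = -⅘ ≈ -0.80000)
(-11 + L)*R = (-11 - 9)*(-⅘) = -20*(-⅘) = 16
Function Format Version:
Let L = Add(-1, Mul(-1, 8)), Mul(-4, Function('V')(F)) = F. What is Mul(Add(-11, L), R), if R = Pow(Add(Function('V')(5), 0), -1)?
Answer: 16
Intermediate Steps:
Function('V')(F) = Mul(Rational(-1, 4), F)
L = -9 (L = Add(-1, -8) = -9)
R = Rational(-4, 5) (R = Pow(Add(Mul(Rational(-1, 4), 5), 0), -1) = Pow(Add(Rational(-5, 4), 0), -1) = Pow(Rational(-5, 4), -1) = Rational(-4, 5) ≈ -0.80000)
Mul(Add(-11, L), R) = Mul(Add(-11, -9), Rational(-4, 5)) = Mul(-20, Rational(-4, 5)) = 16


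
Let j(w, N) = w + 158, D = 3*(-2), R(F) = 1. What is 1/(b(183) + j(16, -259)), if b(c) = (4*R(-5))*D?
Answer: 1/150 ≈ 0.0066667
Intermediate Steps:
D = -6
b(c) = -24 (b(c) = (4*1)*(-6) = 4*(-6) = -24)
j(w, N) = 158 + w
1/(b(183) + j(16, -259)) = 1/(-24 + (158 + 16)) = 1/(-24 + 174) = 1/150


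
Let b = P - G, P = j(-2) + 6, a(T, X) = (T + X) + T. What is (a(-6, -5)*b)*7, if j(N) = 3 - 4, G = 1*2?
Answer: -357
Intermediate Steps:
G = 2
j(N) = -1
a(T, X) = X + 2*T
P = 5 (P = -1 + 6 = 5)
b = 3 (b = 5 - 1*2 = 5 - 2 = 3)
(a(-6, -5)*b)*7 = ((-5 + 2*(-6))*3)*7 = ((-5 - 12)*3)*7 = -17*3*7 = -51*7 = -357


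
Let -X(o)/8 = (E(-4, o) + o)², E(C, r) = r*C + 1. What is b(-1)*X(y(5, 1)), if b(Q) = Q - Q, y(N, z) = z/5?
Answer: 0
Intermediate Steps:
E(C, r) = 1 + C*r (E(C, r) = C*r + 1 = 1 + C*r)
y(N, z) = z/5 (y(N, z) = z*(⅕) = z/5)
b(Q) = 0
X(o) = -8*(1 - 3*o)² (X(o) = -8*((1 - 4*o) + o)² = -8*(1 - 3*o)²)
b(-1)*X(y(5, 1)) = 0*(-8*(-1 + 3*((⅕)*1))²) = 0*(-8*(-1 + 3*(⅕))²) = 0*(-8*(-1 + ⅗)²) = 0*(-8*(-⅖)²) = 0*(-8*4/25) = 0*(-32/25) = 0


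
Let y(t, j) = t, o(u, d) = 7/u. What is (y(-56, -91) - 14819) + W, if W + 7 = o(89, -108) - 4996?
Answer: -1769135/89 ≈ -19878.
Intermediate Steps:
W = -445260/89 (W = -7 + (7/89 - 4996) = -7 - 444637/89 = -445260/89 ≈ -5002.9)
(y(-56, -91) - 14819) + W = (-56 - 14819) - 445260/89 = -14875 - 445260/89 = -1769135/89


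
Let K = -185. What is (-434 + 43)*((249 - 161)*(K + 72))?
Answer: 3888104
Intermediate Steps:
(-434 + 43)*((249 - 161)*(K + 72)) = (-434 + 43)*((249 - 161)*(-185 + 72)) = -34408*(-113) = -391*(-9944) = 3888104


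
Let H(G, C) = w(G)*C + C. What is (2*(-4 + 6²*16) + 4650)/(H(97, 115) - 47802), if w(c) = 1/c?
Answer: -281009/2312762 ≈ -0.12150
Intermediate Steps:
w(c) = 1/c
H(G, C) = C + C/G (H(G, C) = C/G + C = C + C/G)
(2*(-4 + 6²*16) + 4650)/(H(97, 115) - 47802) = (2*(-4 + 6²*16) + 4650)/((115 + 115/97) - 47802) = (2*(-4 + 36*16) + 4650)/((115 + 115*(1/97)) - 47802) = (2*(-4 + 576) + 4650)/((115 + 115/97) - 47802) = (2*572 + 4650)/(11270/97 - 47802) = (1144 + 4650)/(-4625524/97) = 5794*(-97/4625524) = -281009/2312762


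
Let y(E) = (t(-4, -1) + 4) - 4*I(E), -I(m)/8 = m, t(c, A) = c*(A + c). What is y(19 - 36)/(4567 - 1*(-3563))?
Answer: -52/813 ≈ -0.063961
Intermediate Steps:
I(m) = -8*m
y(E) = 24 + 32*E (y(E) = (-4*(-1 - 4) + 4) - (-32)*E = (-4*(-5) + 4) + 32*E = (20 + 4) + 32*E = 24 + 32*E)
y(19 - 36)/(4567 - 1*(-3563)) = (24 + 32*(19 - 36))/(4567 - 1*(-3563)) = (24 + 32*(-17))/(4567 + 3563) = (24 - 544)/8130 = -520*1/8130 = -52/813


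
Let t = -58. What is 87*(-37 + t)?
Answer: -8265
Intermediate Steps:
87*(-37 + t) = 87*(-37 - 58) = 87*(-95) = -8265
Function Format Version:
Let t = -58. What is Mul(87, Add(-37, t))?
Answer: -8265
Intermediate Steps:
Mul(87, Add(-37, t)) = Mul(87, Add(-37, -58)) = Mul(87, -95) = -8265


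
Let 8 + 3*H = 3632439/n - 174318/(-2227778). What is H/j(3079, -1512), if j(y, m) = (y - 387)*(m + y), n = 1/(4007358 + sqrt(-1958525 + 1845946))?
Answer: 16214306833908680065/14096367772788 + 1210813*I*sqrt(112579)/4218364 ≈ 1.1502e+6 + 96.308*I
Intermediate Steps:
n = 1/(4007358 + I*sqrt(112579)) (n = 1/(4007358 + sqrt(-112579)) = 1/(4007358 + I*sqrt(112579)) ≈ 2.4954e-7 - 2.1e-11*I)
H = -8823953/3341667 + 1210813/(4007358/16058918252743 - I*sqrt(112579)/16058918252743) (H = -8/3 + (3632439/(4007358/16058918252743 - I*sqrt(112579)/16058918252743) - 174318/(-2227778))/3 = -8/3 + (3632439/(4007358/16058918252743 - I*sqrt(112579)/16058918252743) - 174318*(-1/2227778))/3 = -8/3 + (3632439/(4007358/16058918252743 - I*sqrt(112579)/16058918252743) + 87159/1113889)/3 = -8/3 + (87159/1113889 + 3632439/(4007358/16058918252743 - I*sqrt(112579)/16058918252743))/3 = -8/3 + (29053/1113889 + 1210813/(4007358/16058918252743 - I*sqrt(112579)/16058918252743)) = -8823953/3341667 + 1210813/(4007358/16058918252743 - I*sqrt(112579)/16058918252743) ≈ 4.8522e+12 + 4.0626e+8*I)
j(y, m) = (-387 + y)*(m + y)
H/j(3079, -1512) = (16214306833908680065/3341667 + 1210813*I*sqrt(112579))/(3079**2 - 387*(-1512) - 387*3079 - 1512*3079) = (16214306833908680065/3341667 + 1210813*I*sqrt(112579))/(9480241 + 585144 - 1191573 - 4655448) = (16214306833908680065/3341667 + 1210813*I*sqrt(112579))/4218364 = (16214306833908680065/3341667 + 1210813*I*sqrt(112579))*(1/4218364) = 16214306833908680065/14096367772788 + 1210813*I*sqrt(112579)/4218364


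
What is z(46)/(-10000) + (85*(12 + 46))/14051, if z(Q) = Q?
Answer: 24326827/70255000 ≈ 0.34626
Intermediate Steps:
z(46)/(-10000) + (85*(12 + 46))/14051 = 46/(-10000) + (85*(12 + 46))/14051 = 46*(-1/10000) + (85*58)*(1/14051) = -23/5000 + 4930*(1/14051) = -23/5000 + 4930/14051 = 24326827/70255000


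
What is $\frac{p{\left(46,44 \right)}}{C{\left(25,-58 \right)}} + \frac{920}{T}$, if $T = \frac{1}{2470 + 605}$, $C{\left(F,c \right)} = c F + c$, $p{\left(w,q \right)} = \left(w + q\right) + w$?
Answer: $\frac{1066532966}{377} \approx 2.829 \cdot 10^{6}$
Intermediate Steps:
$p{\left(w,q \right)} = q + 2 w$ ($p{\left(w,q \right)} = \left(q + w\right) + w = q + 2 w$)
$C{\left(F,c \right)} = c + F c$ ($C{\left(F,c \right)} = F c + c = c + F c$)
$T = \frac{1}{3075} \approx 0.0003252$
$\frac{p{\left(46,44 \right)}}{C{\left(25,-58 \right)}} + \frac{920}{T} = \frac{44 + 2 \cdot 46}{\left(-58\right) \left(1 + 25\right)} + 920 \frac{1}{\frac{1}{3075}} = \frac{44 + 92}{\left(-58\right) 26} + 920 \cdot 3075 = \frac{136}{-1508} + 2829000 = 136 \left(- \frac{1}{1508}\right) + 2829000 = - \frac{34}{377} + 2829000 = \frac{1066532966}{377}$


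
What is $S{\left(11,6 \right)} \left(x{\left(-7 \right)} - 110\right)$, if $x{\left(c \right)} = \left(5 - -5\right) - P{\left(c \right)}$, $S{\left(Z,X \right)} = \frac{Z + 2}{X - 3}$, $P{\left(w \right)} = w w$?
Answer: $- \frac{1937}{3} \approx -645.67$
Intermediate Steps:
$P{\left(w \right)} = w^{2}$
$S{\left(Z,X \right)} = \frac{2 + Z}{-3 + X}$
$x{\left(c \right)} = 10 - c^{2}$ ($x{\left(c \right)} = \left(5 - -5\right) - c^{2} = \left(5 + 5\right) - c^{2} = 10 - c^{2}$)
$S{\left(11,6 \right)} \left(x{\left(-7 \right)} - 110\right) = \frac{2 + 11}{-3 + 6} \left(\left(10 - \left(-7\right)^{2}\right) - 110\right) = \frac{1}{3} \cdot 13 \left(\left(10 - 49\right) - 110\right) = \frac{13 \left(-39 - 110\right)}{3} = \frac{13}{3} \left(-149\right) = - \frac{1937}{3}$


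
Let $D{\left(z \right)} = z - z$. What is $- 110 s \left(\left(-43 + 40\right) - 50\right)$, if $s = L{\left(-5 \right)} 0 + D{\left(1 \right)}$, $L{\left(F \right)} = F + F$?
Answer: $0$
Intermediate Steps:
$D{\left(z \right)} = 0$
$L{\left(F \right)} = 2 F$
$s = 0$ ($s = 2 \left(-5\right) 0 + 0 = \left(-10\right) 0 + 0 = 0 + 0 = 0$)
$- 110 s \left(\left(-43 + 40\right) - 50\right) = \left(-110\right) 0 \left(\left(-43 + 40\right) - 50\right) = 0 \left(-3 - 50\right) = 0 \left(-53\right) = 0$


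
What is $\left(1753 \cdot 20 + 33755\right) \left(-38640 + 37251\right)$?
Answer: $-95584035$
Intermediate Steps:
$\left(1753 \cdot 20 + 33755\right) \left(-38640 + 37251\right) = \left(35060 + 33755\right) \left(-1389\right) = 68815 \left(-1389\right) = -95584035$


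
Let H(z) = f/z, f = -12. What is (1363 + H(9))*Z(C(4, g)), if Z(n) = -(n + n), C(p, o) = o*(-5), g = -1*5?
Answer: -204250/3 ≈ -68083.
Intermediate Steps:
g = -5
C(p, o) = -5*o
H(z) = -12/z
Z(n) = -2*n
(1363 + H(9))*Z(C(4, g)) = (1363 - 12/9)*(-(-10)*(-5)) = (1363 - 12*⅑)*(-2*25) = (1363 - 4/3)*(-50) = (4085/3)*(-50) = -204250/3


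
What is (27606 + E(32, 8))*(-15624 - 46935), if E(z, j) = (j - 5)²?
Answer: -1727566785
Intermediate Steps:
E(z, j) = (-5 + j)²
(27606 + E(32, 8))*(-15624 - 46935) = (27606 + (-5 + 8)²)*(-15624 - 46935) = (27606 + 3²)*(-62559) = (27606 + 9)*(-62559) = 27615*(-62559) = -1727566785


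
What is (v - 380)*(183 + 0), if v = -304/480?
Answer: -696559/10 ≈ -69656.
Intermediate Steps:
v = -19/30 (v = -304*1/480 = -19/30 ≈ -0.63333)
(v - 380)*(183 + 0) = (-19/30 - 380)*(183 + 0) = -11419/30*183 = -696559/10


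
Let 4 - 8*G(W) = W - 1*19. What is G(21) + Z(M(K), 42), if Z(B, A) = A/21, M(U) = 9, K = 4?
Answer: 9/4 ≈ 2.2500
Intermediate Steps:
G(W) = 23/8 - W/8 (G(W) = ½ - (W - 1*19)/8 = ½ - (W - 19)/8 = ½ - (-19 + W)/8 = ½ + (19/8 - W/8) = 23/8 - W/8)
Z(B, A) = A/21 (Z(B, A) = A*(1/21) = A/21)
G(21) + Z(M(K), 42) = (23/8 - ⅛*21) + (1/21)*42 = (23/8 - 21/8) + 2 = ¼ + 2 = 9/4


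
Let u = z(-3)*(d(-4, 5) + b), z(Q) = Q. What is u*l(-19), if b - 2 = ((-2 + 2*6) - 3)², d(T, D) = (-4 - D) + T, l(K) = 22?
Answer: -2508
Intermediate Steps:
d(T, D) = -4 + T - D
b = 51 (b = 2 + ((-2 + 2*6) - 3)² = 2 + ((-2 + 12) - 3)² = 2 + (10 - 3)² = 2 + 7² = 2 + 49 = 51)
u = -114 (u = -3*((-4 - 4 - 1*5) + 51) = -3*((-4 - 4 - 5) + 51) = -3*(-13 + 51) = -3*38 = -114)
u*l(-19) = -114*22 = -2508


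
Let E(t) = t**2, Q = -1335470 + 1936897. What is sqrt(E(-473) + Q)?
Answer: 6*sqrt(22921) ≈ 908.38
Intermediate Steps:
Q = 601427
sqrt(E(-473) + Q) = sqrt((-473)**2 + 601427) = sqrt(223729 + 601427) = sqrt(825156) = 6*sqrt(22921)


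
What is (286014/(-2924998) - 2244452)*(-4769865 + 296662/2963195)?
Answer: 9279022438998078394708243/866733944861 ≈ 1.0706e+13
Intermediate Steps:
(286014/(-2924998) - 2244452)*(-4769865 + 296662/2963195) = (286014*(-1/2924998) - 2244452)*(-4769865 + 296662*(1/2963195)) = (-143007/1462499 - 2244452)*(-4769865 + 296662/2963195) = -3282508948555/1462499*(-14134039822013/2963195) = 9279022438998078394708243/866733944861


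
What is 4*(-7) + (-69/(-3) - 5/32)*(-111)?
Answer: -82037/32 ≈ -2563.7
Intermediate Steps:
4*(-7) + (-69/(-3) - 5/32)*(-111) = -28 + (-69*(-⅓) - 5*1/32)*(-111) = -28 + (23 - 5/32)*(-111) = -28 + (731/32)*(-111) = -28 - 81141/32 = -82037/32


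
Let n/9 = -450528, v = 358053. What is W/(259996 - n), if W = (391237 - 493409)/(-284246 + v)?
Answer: -25543/79614651409 ≈ -3.2083e-7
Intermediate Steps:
n = -4054752 (n = 9*(-450528) = -4054752)
W = -102172/73807 (W = (391237 - 493409)/(-284246 + 358053) = -102172/73807 ≈ -1.3843)
W/(259996 - n) = -102172/(73807*(259996 - 1*(-4054752))) = -102172/(73807*(259996 + 4054752)) = -102172/73807/4314748 = -102172/73807*1/4314748 = -25543/79614651409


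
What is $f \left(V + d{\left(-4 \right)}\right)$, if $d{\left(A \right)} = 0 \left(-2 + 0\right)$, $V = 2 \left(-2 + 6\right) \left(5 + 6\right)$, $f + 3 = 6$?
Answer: $264$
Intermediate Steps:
$f = 3$ ($f = -3 + 6 = 3$)
$V = 88$ ($V = 2 \cdot 4 \cdot 11 = 2 \cdot 44 = 88$)
$d{\left(A \right)} = 0$ ($d{\left(A \right)} = 0 \left(-2\right) = 0$)
$f \left(V + d{\left(-4 \right)}\right) = 3 \left(88 + 0\right) = 3 \cdot 88 = 264$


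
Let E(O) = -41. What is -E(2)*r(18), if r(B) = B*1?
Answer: 738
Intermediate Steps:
r(B) = B
-E(2)*r(18) = -(-41)*18 = -1*(-738) = 738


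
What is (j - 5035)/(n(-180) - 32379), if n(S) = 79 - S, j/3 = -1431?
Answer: 106/365 ≈ 0.29041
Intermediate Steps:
j = -4293 (j = 3*(-1431) = -4293)
(j - 5035)/(n(-180) - 32379) = (-4293 - 5035)/((79 - 1*(-180)) - 32379) = -9328/((79 + 180) - 32379) = -9328/(259 - 32379) = -9328/(-32120) = -9328*(-1/32120) = 106/365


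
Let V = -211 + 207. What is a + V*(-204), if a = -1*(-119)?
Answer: 935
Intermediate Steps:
V = -4
a = 119
a + V*(-204) = 119 - 4*(-204) = 119 + 816 = 935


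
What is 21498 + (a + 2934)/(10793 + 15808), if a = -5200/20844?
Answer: 2980020988652/138617811 ≈ 21498.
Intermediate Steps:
a = -1300/5211 (a = -5200*1/20844 = -1300/5211 ≈ -0.24947)
21498 + (a + 2934)/(10793 + 15808) = 21498 + (-1300/5211 + 2934)/(10793 + 15808) = 21498 + (15287774/5211)/26601 = 21498 + (15287774/5211)*(1/26601) = 21498 + 15287774/138617811 = 2980020988652/138617811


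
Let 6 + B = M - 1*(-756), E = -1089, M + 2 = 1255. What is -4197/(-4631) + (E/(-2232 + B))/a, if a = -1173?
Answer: 374114130/414655109 ≈ 0.90223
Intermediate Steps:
M = 1253 (M = -2 + 1255 = 1253)
B = 2003 (B = -6 + (1253 - 1*(-756)) = -6 + (1253 + 756) = -6 + 2009 = 2003)
-4197/(-4631) + (E/(-2232 + B))/a = -4197/(-4631) - 1089/(-2232 + 2003)/(-1173) = -4197*(-1/4631) - 1089/(-229)*(-1/1173) = 4197/4631 - 1089*(-1/229)*(-1/1173) = 4197/4631 + (1089/229)*(-1/1173) = 4197/4631 - 363/89539 = 374114130/414655109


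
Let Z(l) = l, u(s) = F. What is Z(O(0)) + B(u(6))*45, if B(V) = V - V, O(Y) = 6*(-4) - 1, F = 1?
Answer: -25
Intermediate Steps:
u(s) = 1
O(Y) = -25 (O(Y) = -24 - 1 = -25)
B(V) = 0
Z(O(0)) + B(u(6))*45 = -25 + 0*45 = -25 + 0 = -25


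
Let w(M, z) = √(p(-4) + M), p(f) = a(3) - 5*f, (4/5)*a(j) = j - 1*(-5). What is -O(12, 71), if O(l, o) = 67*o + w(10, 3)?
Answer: -4757 - 2*√10 ≈ -4763.3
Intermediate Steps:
a(j) = 25/4 + 5*j/4 (a(j) = 5*(j - 1*(-5))/4 = 5*(j + 5)/4 = 5*(5 + j)/4 = 25/4 + 5*j/4)
p(f) = 10 - 5*f (p(f) = (25/4 + (5/4)*3) - 5*f = (25/4 + 15/4) - 5*f = 10 - 5*f)
w(M, z) = √(30 + M) (w(M, z) = √((10 - 5*(-4)) + M) = √((10 + 20) + M) = √(30 + M))
O(l, o) = 2*√10 + 67*o (O(l, o) = 67*o + √(30 + 10) = 67*o + √40 = 67*o + 2*√10 = 2*√10 + 67*o)
-O(12, 71) = -(2*√10 + 67*71) = -(2*√10 + 4757) = -(4757 + 2*√10) = -4757 - 2*√10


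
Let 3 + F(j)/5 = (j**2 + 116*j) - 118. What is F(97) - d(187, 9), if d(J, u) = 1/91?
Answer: 9345699/91 ≈ 1.0270e+5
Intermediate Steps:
F(j) = -605 + 5*j**2 + 580*j (F(j) = -15 + 5*((j**2 + 116*j) - 118) = -15 + 5*(-118 + j**2 + 116*j) = -15 + (-590 + 5*j**2 + 580*j) = -605 + 5*j**2 + 580*j)
d(J, u) = 1/91
F(97) - d(187, 9) = (-605 + 5*97**2 + 580*97) - 1*1/91 = (-605 + 5*9409 + 56260) - 1/91 = (-605 + 47045 + 56260) - 1/91 = 102700 - 1/91 = 9345699/91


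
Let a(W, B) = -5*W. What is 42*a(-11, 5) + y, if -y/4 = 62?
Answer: 2062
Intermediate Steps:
y = -248 (y = -4*62 = -248)
42*a(-11, 5) + y = 42*(-5*(-11)) - 248 = 42*55 - 248 = 2310 - 248 = 2062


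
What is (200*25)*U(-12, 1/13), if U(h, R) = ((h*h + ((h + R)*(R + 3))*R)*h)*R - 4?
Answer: -19181300000/28561 ≈ -6.7159e+5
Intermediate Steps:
U(h, R) = -4 + R*h*(h**2 + R*(3 + R)*(R + h)) (U(h, R) = ((h**2 + ((R + h)*(3 + R))*R)*h)*R - 4 = ((h**2 + ((3 + R)*(R + h))*R)*h)*R - 4 = ((h**2 + R*(3 + R)*(R + h))*h)*R - 4 = (h*(h**2 + R*(3 + R)*(R + h)))*R - 4 = R*h*(h**2 + R*(3 + R)*(R + h)) - 4 = -4 + R*h*(h**2 + R*(3 + R)*(R + h)))
(200*25)*U(-12, 1/13) = (200*25)*(-4 + (-12)**3/13 - 12*(1/13)**4 + (1/13)**3*(-12)**2 + 3*(-12)*(1/13)**3 + 3*(1/13)**2*(-12)**2) = 5000*(-4 + (1/13)*(-1728) - 12*(1/13)**4 + (1/13)**3*144 + 3*(-12)*(1/13)**3 + 3*(1/13)**2*144) = 5000*(-4 - 1728/13 - 12*1/28561 + (1/2197)*144 + 3*(-12)*(1/2197) + 3*(1/169)*144) = 5000*(-4 - 1728/13 - 12/28561 + 144/2197 - 36/2197 + 432/169) = 5000*(-3836260/28561) = -19181300000/28561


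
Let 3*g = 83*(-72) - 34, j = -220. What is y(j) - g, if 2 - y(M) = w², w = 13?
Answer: 5509/3 ≈ 1836.3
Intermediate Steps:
y(M) = -167 (y(M) = 2 - 1*13² = 2 - 1*169 = 2 - 169 = -167)
g = -6010/3 (g = (83*(-72) - 34)/3 = (-5976 - 34)/3 = (⅓)*(-6010) = -6010/3 ≈ -2003.3)
y(j) - g = -167 - 1*(-6010/3) = -167 + 6010/3 = 5509/3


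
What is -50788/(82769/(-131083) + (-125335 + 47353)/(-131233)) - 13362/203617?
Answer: 177895332566401082542/130296487480007 ≈ 1.3653e+6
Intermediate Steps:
-50788/(82769/(-131083) + (-125335 + 47353)/(-131233)) - 13362/203617 = -50788/(82769*(-1/131083) - 77982*(-1/131233)) - 13362*1/203617 = -50788/(-82769/131083 + 77982/131233) - 13362/203617 = -50788/(-639909671/17202415339) - 13362/203617 = -50788*(-17202415339/639909671) - 13362/203617 = 873676270237132/639909671 - 13362/203617 = 177895332566401082542/130296487480007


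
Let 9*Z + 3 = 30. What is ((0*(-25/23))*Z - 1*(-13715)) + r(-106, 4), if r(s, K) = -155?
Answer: 13560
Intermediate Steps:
Z = 3 (Z = -1/3 + (1/9)*30 = -1/3 + 10/3 = 3)
((0*(-25/23))*Z - 1*(-13715)) + r(-106, 4) = ((0*(-25/23))*3 - 1*(-13715)) - 155 = ((0*(-25*1/23))*3 + 13715) - 155 = ((0*(-25/23))*3 + 13715) - 155 = (0*3 + 13715) - 155 = (0 + 13715) - 155 = 13715 - 155 = 13560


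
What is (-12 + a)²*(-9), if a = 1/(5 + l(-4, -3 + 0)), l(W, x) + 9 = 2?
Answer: -5625/4 ≈ -1406.3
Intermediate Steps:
l(W, x) = -7 (l(W, x) = -9 + 2 = -7)
a = -½ (a = 1/(5 - 7) = 1/(-2) = -½ ≈ -0.50000)
(-12 + a)²*(-9) = (-12 - ½)²*(-9) = (-25/2)²*(-9) = (625/4)*(-9) = -5625/4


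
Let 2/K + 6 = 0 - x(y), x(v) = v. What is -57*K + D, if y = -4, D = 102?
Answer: 159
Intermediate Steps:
K = -1 (K = 2/(-6 + (0 - 1*(-4))) = 2/(-6 + (0 + 4)) = 2/(-6 + 4) = 2/(-2) = 2*(-½) = -1)
-57*K + D = -57*(-1) + 102 = 57 + 102 = 159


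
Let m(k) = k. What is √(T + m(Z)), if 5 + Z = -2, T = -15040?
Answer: I*√15047 ≈ 122.67*I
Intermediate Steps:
Z = -7 (Z = -5 - 2 = -7)
√(T + m(Z)) = √(-15040 - 7) = √(-15047) = I*√15047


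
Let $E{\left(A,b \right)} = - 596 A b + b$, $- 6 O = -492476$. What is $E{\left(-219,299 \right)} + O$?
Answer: $\frac{117327163}{3} \approx 3.9109 \cdot 10^{7}$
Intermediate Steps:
$O = \frac{246238}{3}$ ($O = \left(- \frac{1}{6}\right) \left(-492476\right) = \frac{246238}{3} \approx 82079.0$)
$E{\left(A,b \right)} = b - 596 A b$ ($E{\left(A,b \right)} = - 596 A b + b = b - 596 A b$)
$E{\left(-219,299 \right)} + O = 299 \left(1 - -130524\right) + \frac{246238}{3} = 299 \left(1 + 130524\right) + \frac{246238}{3} = 299 \cdot 130525 + \frac{246238}{3} = 39026975 + \frac{246238}{3} = \frac{117327163}{3}$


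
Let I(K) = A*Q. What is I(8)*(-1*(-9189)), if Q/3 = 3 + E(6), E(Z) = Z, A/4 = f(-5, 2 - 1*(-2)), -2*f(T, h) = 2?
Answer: -992412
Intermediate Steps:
f(T, h) = -1 (f(T, h) = -½*2 = -1)
A = -4 (A = 4*(-1) = -4)
Q = 27 (Q = 3*(3 + 6) = 3*9 = 27)
I(K) = -108 (I(K) = -4*27 = -108)
I(8)*(-1*(-9189)) = -(-108)*(-9189) = -108*9189 = -992412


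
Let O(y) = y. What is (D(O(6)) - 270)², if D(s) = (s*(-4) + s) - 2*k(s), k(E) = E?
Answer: 90000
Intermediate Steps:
D(s) = -5*s (D(s) = (s*(-4) + s) - 2*s = (-4*s + s) - 2*s = -3*s - 2*s = -5*s)
(D(O(6)) - 270)² = (-5*6 - 270)² = (-30 - 270)² = (-300)² = 90000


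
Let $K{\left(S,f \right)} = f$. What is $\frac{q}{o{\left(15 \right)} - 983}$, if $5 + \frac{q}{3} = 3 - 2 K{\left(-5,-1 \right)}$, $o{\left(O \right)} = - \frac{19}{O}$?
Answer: $0$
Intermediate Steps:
$q = 0$ ($q = -15 + 3 \left(3 - 2 \left(-1\right)\right) = -15 + 3 \left(3 - -2\right) = -15 + 3 \left(3 + 2\right) = -15 + 3 \cdot 5 = -15 + 15 = 0$)
$\frac{q}{o{\left(15 \right)} - 983} = \frac{0}{- \frac{19}{15} - 983} = \frac{0}{- \frac{14764}{15}} = 0 \left(- \frac{15}{14764}\right) = 0$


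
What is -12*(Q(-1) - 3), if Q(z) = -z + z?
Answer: 36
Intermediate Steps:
Q(z) = 0
-12*(Q(-1) - 3) = -12*(0 - 3) = -12*(-3) = 36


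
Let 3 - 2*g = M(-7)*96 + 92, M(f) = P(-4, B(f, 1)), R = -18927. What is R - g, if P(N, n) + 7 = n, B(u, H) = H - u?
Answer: -37669/2 ≈ -18835.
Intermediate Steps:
P(N, n) = -7 + n
M(f) = -6 - f (M(f) = -7 + (1 - f) = -6 - f)
g = -185/2 (g = 3/2 - ((-6 - 1*(-7))*96 + 92)/2 = 3/2 - ((-6 + 7)*96 + 92)/2 = 3/2 - (1*96 + 92)/2 = 3/2 - (96 + 92)/2 = 3/2 - ½*188 = 3/2 - 94 = -185/2 ≈ -92.500)
R - g = -18927 - 1*(-185/2) = -18927 + 185/2 = -37669/2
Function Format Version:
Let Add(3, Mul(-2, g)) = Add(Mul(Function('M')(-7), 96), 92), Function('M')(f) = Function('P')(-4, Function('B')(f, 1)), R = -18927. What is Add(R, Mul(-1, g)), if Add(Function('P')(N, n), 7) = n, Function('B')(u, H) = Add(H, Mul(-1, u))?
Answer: Rational(-37669, 2) ≈ -18835.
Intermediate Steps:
Function('P')(N, n) = Add(-7, n)
Function('M')(f) = Add(-6, Mul(-1, f)) (Function('M')(f) = Add(-7, Add(1, Mul(-1, f))) = Add(-6, Mul(-1, f)))
g = Rational(-185, 2) (g = Add(Rational(3, 2), Mul(Rational(-1, 2), Add(Mul(Add(-6, Mul(-1, -7)), 96), 92))) = Add(Rational(3, 2), Mul(Rational(-1, 2), Add(Mul(Add(-6, 7), 96), 92))) = Add(Rational(3, 2), Mul(Rational(-1, 2), Add(Mul(1, 96), 92))) = Add(Rational(3, 2), Mul(Rational(-1, 2), Add(96, 92))) = Add(Rational(3, 2), Mul(Rational(-1, 2), 188)) = Add(Rational(3, 2), -94) = Rational(-185, 2) ≈ -92.500)
Add(R, Mul(-1, g)) = Add(-18927, Mul(-1, Rational(-185, 2))) = Add(-18927, Rational(185, 2)) = Rational(-37669, 2)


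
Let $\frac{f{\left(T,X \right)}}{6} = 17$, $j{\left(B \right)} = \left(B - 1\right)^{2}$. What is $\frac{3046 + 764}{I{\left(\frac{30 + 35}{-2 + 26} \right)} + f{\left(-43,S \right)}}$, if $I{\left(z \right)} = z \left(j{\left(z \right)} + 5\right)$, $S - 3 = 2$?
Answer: $\frac{52669440}{1706513} \approx 30.864$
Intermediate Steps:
$S = 5$ ($S = 3 + 2 = 5$)
$j{\left(B \right)} = \left(-1 + B\right)^{2}$
$f{\left(T,X \right)} = 102$ ($f{\left(T,X \right)} = 6 \cdot 17 = 102$)
$I{\left(z \right)} = z \left(5 + \left(-1 + z\right)^{2}\right)$ ($I{\left(z \right)} = z \left(\left(-1 + z\right)^{2} + 5\right) = z \left(5 + \left(-1 + z\right)^{2}\right)$)
$\frac{3046 + 764}{I{\left(\frac{30 + 35}{-2 + 26} \right)} + f{\left(-43,S \right)}} = \frac{3046 + 764}{\frac{30 + 35}{-2 + 26} \left(5 + \left(-1 + \frac{30 + 35}{-2 + 26}\right)^{2}\right) + 102} = \frac{3810}{\frac{65}{24} \left(5 + \left(-1 + \frac{65}{24}\right)^{2}\right) + 102} = \frac{3810}{65 \cdot \frac{1}{24} \left(5 + \left(-1 + 65 \cdot \frac{1}{24}\right)^{2}\right) + 102} = \frac{3810}{\frac{65 \left(5 + \left(-1 + \frac{65}{24}\right)^{2}\right)}{24} + 102} = \frac{3810}{\frac{65 \left(5 + \left(\frac{41}{24}\right)^{2}\right)}{24} + 102} = \frac{3810}{\frac{65 \left(5 + \frac{1681}{576}\right)}{24} + 102} = \frac{3810}{\frac{65}{24} \cdot \frac{4561}{576} + 102} = \frac{3810}{\frac{296465}{13824} + 102} = \frac{3810}{\frac{1706513}{13824}} = 3810 \cdot \frac{13824}{1706513} = \frac{52669440}{1706513}$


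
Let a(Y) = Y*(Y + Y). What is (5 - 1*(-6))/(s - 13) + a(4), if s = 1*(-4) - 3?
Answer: 629/20 ≈ 31.450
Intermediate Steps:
a(Y) = 2*Y² (a(Y) = Y*(2*Y) = 2*Y²)
s = -7 (s = -4 - 3 = -7)
(5 - 1*(-6))/(s - 13) + a(4) = (5 - 1*(-6))/(-7 - 13) + 2*4² = (5 + 6)/(-20) + 2*16 = -1/20*11 + 32 = -11/20 + 32 = 629/20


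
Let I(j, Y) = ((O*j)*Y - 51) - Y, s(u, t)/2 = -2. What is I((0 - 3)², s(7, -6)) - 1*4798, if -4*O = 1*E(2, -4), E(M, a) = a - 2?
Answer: -4899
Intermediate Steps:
s(u, t) = -4 (s(u, t) = 2*(-2) = -4)
E(M, a) = -2 + a
O = 3/2 (O = -(-2 - 4)/4 = -(-6)/4 = -¼*(-6) = 3/2 ≈ 1.5000)
I(j, Y) = -51 - Y + 3*Y*j/2 (I(j, Y) = ((3*j/2)*Y - 51) - Y = (3*Y*j/2 - 51) - Y = (-51 + 3*Y*j/2) - Y = -51 - Y + 3*Y*j/2)
I((0 - 3)², s(7, -6)) - 1*4798 = (-51 - 1*(-4) + (3/2)*(-4)*(0 - 3)²) - 1*4798 = (-51 + 4 + (3/2)*(-4)*(-3)²) - 4798 = (-51 + 4 + (3/2)*(-4)*9) - 4798 = (-51 + 4 - 54) - 4798 = -101 - 4798 = -4899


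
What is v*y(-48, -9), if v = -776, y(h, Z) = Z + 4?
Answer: 3880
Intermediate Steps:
y(h, Z) = 4 + Z
v*y(-48, -9) = -776*(4 - 9) = -776*(-5) = 3880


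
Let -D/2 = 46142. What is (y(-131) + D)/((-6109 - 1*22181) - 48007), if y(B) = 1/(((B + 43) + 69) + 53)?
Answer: 3137655/2594098 ≈ 1.2095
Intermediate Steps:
D = -92284 (D = -2*46142 = -92284)
y(B) = 1/(165 + B) (y(B) = 1/(((43 + B) + 69) + 53) = 1/((112 + B) + 53) = 1/(165 + B))
(y(-131) + D)/((-6109 - 1*22181) - 48007) = (1/(165 - 131) - 92284)/((-6109 - 1*22181) - 48007) = (1/34 - 92284)/((-6109 - 22181) - 48007) = (1/34 - 92284)/(-28290 - 48007) = -3137655/34/(-76297) = -3137655/34*(-1/76297) = 3137655/2594098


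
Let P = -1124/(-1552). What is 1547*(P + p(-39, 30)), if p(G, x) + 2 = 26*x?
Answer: 467418315/388 ≈ 1.2047e+6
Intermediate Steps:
p(G, x) = -2 + 26*x
P = 281/388 (P = -1124*(-1/1552) = 281/388 ≈ 0.72423)
1547*(P + p(-39, 30)) = 1547*(281/388 + (-2 + 26*30)) = 1547*(281/388 + (-2 + 780)) = 1547*(281/388 + 778) = 1547*(302145/388) = 467418315/388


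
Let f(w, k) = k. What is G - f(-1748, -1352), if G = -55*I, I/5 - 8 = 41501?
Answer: -11413623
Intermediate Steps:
I = 207545 (I = 40 + 5*41501 = 40 + 207505 = 207545)
G = -11414975 (G = -55*207545 = -11414975)
G - f(-1748, -1352) = -11414975 - 1*(-1352) = -11414975 + 1352 = -11413623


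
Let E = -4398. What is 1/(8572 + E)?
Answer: 1/4174 ≈ 0.00023958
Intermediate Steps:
1/(8572 + E) = 1/(8572 - 4398) = 1/4174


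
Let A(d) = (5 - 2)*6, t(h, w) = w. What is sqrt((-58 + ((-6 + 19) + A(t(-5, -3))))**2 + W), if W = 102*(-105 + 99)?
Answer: 3*sqrt(13) ≈ 10.817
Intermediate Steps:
A(d) = 18 (A(d) = 3*6 = 18)
W = -612 (W = 102*(-6) = -612)
sqrt((-58 + ((-6 + 19) + A(t(-5, -3))))**2 + W) = sqrt((-58 + ((-6 + 19) + 18))**2 - 612) = sqrt((-58 + (13 + 18))**2 - 612) = sqrt((-58 + 31)**2 - 612) = sqrt((-27)**2 - 612) = sqrt(729 - 612) = sqrt(117) = 3*sqrt(13)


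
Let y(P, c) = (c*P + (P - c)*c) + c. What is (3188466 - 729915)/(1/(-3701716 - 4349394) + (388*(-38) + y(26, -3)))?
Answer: -6598021513870/40019384107 ≈ -164.87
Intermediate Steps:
y(P, c) = c + P*c + c*(P - c) (y(P, c) = (P*c + c*(P - c)) + c = c + P*c + c*(P - c))
(3188466 - 729915)/(1/(-3701716 - 4349394) + (388*(-38) + y(26, -3))) = (3188466 - 729915)/(1/(-3701716 - 4349394) + (388*(-38) - 3*(1 - 1*(-3) + 2*26))) = 2458551/(1/(-8051110) + (-14744 - 3*(1 + 3 + 52))) = 2458551/(-1/8051110 + (-14744 - 3*56)) = 2458551/(-1/8051110 + (-14744 - 168)) = 2458551/(-1/8051110 - 14912) = 2458551/(-120058152321/8051110) = 2458551*(-8051110/120058152321) = -6598021513870/40019384107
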